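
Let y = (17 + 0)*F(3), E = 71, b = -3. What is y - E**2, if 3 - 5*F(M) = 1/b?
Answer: -15089/3 ≈ -5029.7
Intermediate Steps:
F(M) = 2/3 (F(M) = 3/5 - 1/5/(-3) = 3/5 - 1/5*(-1/3) = 3/5 + 1/15 = 2/3)
y = 34/3 (y = (17 + 0)*(2/3) = 17*(2/3) = 34/3 ≈ 11.333)
y - E**2 = 34/3 - 1*71**2 = 34/3 - 1*5041 = 34/3 - 5041 = -15089/3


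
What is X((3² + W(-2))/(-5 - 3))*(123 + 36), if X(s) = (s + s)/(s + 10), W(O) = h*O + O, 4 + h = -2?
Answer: -6042/61 ≈ -99.049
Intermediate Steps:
h = -6 (h = -4 - 2 = -6)
W(O) = -5*O (W(O) = -6*O + O = -5*O)
X(s) = 2*s/(10 + s) (X(s) = (2*s)/(10 + s) = 2*s/(10 + s))
X((3² + W(-2))/(-5 - 3))*(123 + 36) = (2*((3² - 5*(-2))/(-5 - 3))/(10 + (3² - 5*(-2))/(-5 - 3)))*(123 + 36) = (2*((9 + 10)/(-8))/(10 + (9 + 10)/(-8)))*159 = (2*(19*(-⅛))/(10 + 19*(-⅛)))*159 = (2*(-19/8)/(10 - 19/8))*159 = (2*(-19/8)/(61/8))*159 = (2*(-19/8)*(8/61))*159 = -38/61*159 = -6042/61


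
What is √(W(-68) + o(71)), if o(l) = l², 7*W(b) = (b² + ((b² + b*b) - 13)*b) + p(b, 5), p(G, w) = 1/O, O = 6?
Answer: I*√3024354/6 ≈ 289.84*I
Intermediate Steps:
p(G, w) = ⅙ (p(G, w) = 1/6 = ⅙)
W(b) = 1/42 + b²/7 + b*(-13 + 2*b²)/7 (W(b) = ((b² + ((b² + b*b) - 13)*b) + ⅙)/7 = ((b² + ((b² + b²) - 13)*b) + ⅙)/7 = ((b² + (2*b² - 13)*b) + ⅙)/7 = ((b² + (-13 + 2*b²)*b) + ⅙)/7 = ((b² + b*(-13 + 2*b²)) + ⅙)/7 = (⅙ + b² + b*(-13 + 2*b²))/7 = 1/42 + b²/7 + b*(-13 + 2*b²)/7)
√(W(-68) + o(71)) = √((1/42 - 13/7*(-68) + (⅐)*(-68)² + (2/7)*(-68)³) + 71²) = √((1/42 + 884/7 + (⅐)*4624 + (2/7)*(-314432)) + 5041) = √((1/42 + 884/7 + 4624/7 - 628864/7) + 5041) = √(-534305/6 + 5041) = √(-504059/6) = I*√3024354/6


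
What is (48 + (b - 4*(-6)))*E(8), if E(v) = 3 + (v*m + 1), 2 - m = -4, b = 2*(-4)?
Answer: 3328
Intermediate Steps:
b = -8
m = 6 (m = 2 - 1*(-4) = 2 + 4 = 6)
E(v) = 4 + 6*v (E(v) = 3 + (v*6 + 1) = 3 + (6*v + 1) = 3 + (1 + 6*v) = 4 + 6*v)
(48 + (b - 4*(-6)))*E(8) = (48 + (-8 - 4*(-6)))*(4 + 6*8) = (48 + (-8 + 24))*(4 + 48) = (48 + 16)*52 = 64*52 = 3328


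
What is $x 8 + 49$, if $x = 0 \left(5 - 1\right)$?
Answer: $49$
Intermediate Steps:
$x = 0$ ($x = 0 \cdot 4 = 0$)
$x 8 + 49 = 0 \cdot 8 + 49 = 0 + 49 = 49$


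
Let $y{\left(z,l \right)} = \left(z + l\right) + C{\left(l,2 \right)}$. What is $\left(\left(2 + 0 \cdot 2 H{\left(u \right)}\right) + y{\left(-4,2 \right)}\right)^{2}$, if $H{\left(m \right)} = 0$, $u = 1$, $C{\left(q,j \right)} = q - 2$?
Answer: $0$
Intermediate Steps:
$C{\left(q,j \right)} = -2 + q$
$y{\left(z,l \right)} = -2 + z + 2 l$ ($y{\left(z,l \right)} = \left(z + l\right) + \left(-2 + l\right) = \left(l + z\right) + \left(-2 + l\right) = -2 + z + 2 l$)
$\left(\left(2 + 0 \cdot 2 H{\left(u \right)}\right) + y{\left(-4,2 \right)}\right)^{2} = \left(\left(2 + 0 \cdot 2 \cdot 0\right) - 2\right)^{2} = \left(\left(2 + 0 \cdot 0\right) - 2\right)^{2} = \left(\left(2 + 0\right) - 2\right)^{2} = \left(2 - 2\right)^{2} = 0^{2} = 0$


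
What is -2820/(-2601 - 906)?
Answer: 940/1169 ≈ 0.80411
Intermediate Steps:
-2820/(-2601 - 906) = -2820/(-3507) = -2820*(-1/3507) = 940/1169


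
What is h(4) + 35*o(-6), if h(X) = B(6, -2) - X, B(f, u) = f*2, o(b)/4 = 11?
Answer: 1548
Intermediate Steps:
o(b) = 44 (o(b) = 4*11 = 44)
B(f, u) = 2*f
h(X) = 12 - X (h(X) = 2*6 - X = 12 - X)
h(4) + 35*o(-6) = (12 - 1*4) + 35*44 = (12 - 4) + 1540 = 8 + 1540 = 1548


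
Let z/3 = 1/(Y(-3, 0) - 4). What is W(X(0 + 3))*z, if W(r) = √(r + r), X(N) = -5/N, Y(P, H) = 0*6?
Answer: -I*√30/4 ≈ -1.3693*I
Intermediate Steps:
Y(P, H) = 0
W(r) = √2*√r (W(r) = √(2*r) = √2*√r)
z = -¾ (z = 3/(0 - 4) = 3/(-4) = 3*(-¼) = -¾ ≈ -0.75000)
W(X(0 + 3))*z = (√2*√(-5/(0 + 3)))*(-¾) = (√2*√(-5/3))*(-¾) = (√2*(I*√15/3))*(-¾) = (I*√30/3)*(-¾) = -I*√30/4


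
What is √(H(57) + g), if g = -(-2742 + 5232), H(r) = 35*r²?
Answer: 5*√4449 ≈ 333.50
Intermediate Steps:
g = -2490 (g = -1*2490 = -2490)
√(H(57) + g) = √(35*57² - 2490) = √(35*3249 - 2490) = √(113715 - 2490) = √111225 = 5*√4449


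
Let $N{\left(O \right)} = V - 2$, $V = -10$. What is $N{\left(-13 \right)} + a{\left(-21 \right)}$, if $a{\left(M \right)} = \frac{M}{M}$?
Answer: $-11$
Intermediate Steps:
$a{\left(M \right)} = 1$
$N{\left(O \right)} = -12$ ($N{\left(O \right)} = -10 - 2 = -12$)
$N{\left(-13 \right)} + a{\left(-21 \right)} = -12 + 1 = -11$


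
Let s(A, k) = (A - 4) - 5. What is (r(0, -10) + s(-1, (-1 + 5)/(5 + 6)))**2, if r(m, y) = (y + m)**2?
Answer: 8100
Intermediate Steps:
r(m, y) = (m + y)**2
s(A, k) = -9 + A (s(A, k) = (-4 + A) - 5 = -9 + A)
(r(0, -10) + s(-1, (-1 + 5)/(5 + 6)))**2 = ((0 - 10)**2 + (-9 - 1))**2 = ((-10)**2 - 10)**2 = (100 - 10)**2 = 90**2 = 8100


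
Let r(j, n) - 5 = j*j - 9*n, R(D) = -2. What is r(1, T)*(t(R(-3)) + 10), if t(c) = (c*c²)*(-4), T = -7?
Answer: 2898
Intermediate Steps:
r(j, n) = 5 + j² - 9*n (r(j, n) = 5 + (j*j - 9*n) = 5 + (j² - 9*n) = 5 + j² - 9*n)
t(c) = -4*c³ (t(c) = c³*(-4) = -4*c³)
r(1, T)*(t(R(-3)) + 10) = (5 + 1² - 9*(-7))*(-4*(-2)³ + 10) = (5 + 1 + 63)*(-4*(-8) + 10) = 69*(32 + 10) = 69*42 = 2898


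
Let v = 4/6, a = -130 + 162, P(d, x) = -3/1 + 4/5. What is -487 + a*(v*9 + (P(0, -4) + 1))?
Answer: -1667/5 ≈ -333.40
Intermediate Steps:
P(d, x) = -11/5 (P(d, x) = -3*1 + 4*(1/5) = -3 + 4/5 = -11/5)
a = 32
v = 2/3 (v = 4*(1/6) = 2/3 ≈ 0.66667)
-487 + a*(v*9 + (P(0, -4) + 1)) = -487 + 32*((2/3)*9 + (-11/5 + 1)) = -487 + 32*(6 - 6/5) = -487 + 32*(24/5) = -487 + 768/5 = -1667/5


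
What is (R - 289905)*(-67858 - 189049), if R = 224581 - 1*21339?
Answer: 22264331341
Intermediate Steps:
R = 203242 (R = 224581 - 21339 = 203242)
(R - 289905)*(-67858 - 189049) = (203242 - 289905)*(-67858 - 189049) = -86663*(-256907) = 22264331341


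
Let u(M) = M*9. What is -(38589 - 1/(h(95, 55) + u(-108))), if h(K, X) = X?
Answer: -35386114/917 ≈ -38589.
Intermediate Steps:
u(M) = 9*M
-(38589 - 1/(h(95, 55) + u(-108))) = -(38589 - 1/(55 + 9*(-108))) = -(38589 - 1/(55 - 972)) = -(38589 - 1/(-917)) = -(38589 - 1*(-1/917)) = -(38589 + 1/917) = -1*35386114/917 = -35386114/917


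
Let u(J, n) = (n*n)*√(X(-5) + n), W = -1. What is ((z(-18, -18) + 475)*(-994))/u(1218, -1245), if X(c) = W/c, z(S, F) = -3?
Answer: 117292*I*√1945/602959725 ≈ 0.0085791*I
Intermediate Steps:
X(c) = -1/c
u(J, n) = n²*√(⅕ + n) (u(J, n) = (n*n)*√(-1/(-5) + n) = n²*√(-1*(-⅕) + n) = n²*√(⅕ + n))
((z(-18, -18) + 475)*(-994))/u(1218, -1245) = ((-3 + 475)*(-994))/(((⅕)*(-1245)²*√(5 + 25*(-1245)))) = (472*(-994))/(((⅕)*1550025*√(5 - 31125))) = -469168*(-I*√1945/2411838900) = -(-117292)*I*√1945/602959725 = 117292*I*√1945/602959725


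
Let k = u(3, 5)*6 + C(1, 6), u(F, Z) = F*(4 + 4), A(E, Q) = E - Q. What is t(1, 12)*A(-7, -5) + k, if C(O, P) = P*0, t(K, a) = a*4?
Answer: 48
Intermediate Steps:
t(K, a) = 4*a
u(F, Z) = 8*F (u(F, Z) = F*8 = 8*F)
C(O, P) = 0
k = 144 (k = (8*3)*6 + 0 = 24*6 + 0 = 144 + 0 = 144)
t(1, 12)*A(-7, -5) + k = (4*12)*(-7 - 1*(-5)) + 144 = 48*(-7 + 5) + 144 = 48*(-2) + 144 = -96 + 144 = 48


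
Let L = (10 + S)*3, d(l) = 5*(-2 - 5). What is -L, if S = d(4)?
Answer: 75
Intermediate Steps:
d(l) = -35 (d(l) = 5*(-7) = -35)
S = -35
L = -75 (L = (10 - 35)*3 = -25*3 = -75)
-L = -1*(-75) = 75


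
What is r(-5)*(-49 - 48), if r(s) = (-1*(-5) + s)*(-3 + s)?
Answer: 0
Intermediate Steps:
r(s) = (-3 + s)*(5 + s) (r(s) = (5 + s)*(-3 + s) = (-3 + s)*(5 + s))
r(-5)*(-49 - 48) = (-15 + (-5)² + 2*(-5))*(-49 - 48) = (-15 + 25 - 10)*(-97) = 0*(-97) = 0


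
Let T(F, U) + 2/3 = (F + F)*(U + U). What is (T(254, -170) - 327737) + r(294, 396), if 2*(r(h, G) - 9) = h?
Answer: -1500905/3 ≈ -5.0030e+5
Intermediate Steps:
r(h, G) = 9 + h/2
T(F, U) = -⅔ + 4*F*U (T(F, U) = -⅔ + (F + F)*(U + U) = -⅔ + (2*F)*(2*U) = -⅔ + 4*F*U)
(T(254, -170) - 327737) + r(294, 396) = ((-⅔ + 4*254*(-170)) - 327737) + (9 + (½)*294) = ((-⅔ - 172720) - 327737) + (9 + 147) = (-518162/3 - 327737) + 156 = -1501373/3 + 156 = -1500905/3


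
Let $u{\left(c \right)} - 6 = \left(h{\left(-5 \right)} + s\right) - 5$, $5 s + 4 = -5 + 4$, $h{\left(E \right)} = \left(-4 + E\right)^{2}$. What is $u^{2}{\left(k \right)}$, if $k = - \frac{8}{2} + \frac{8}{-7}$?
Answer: $6561$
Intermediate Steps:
$k = - \frac{36}{7}$ ($k = \left(-8\right) \frac{1}{2} + 8 \left(- \frac{1}{7}\right) = -4 - \frac{8}{7} = - \frac{36}{7} \approx -5.1429$)
$s = -1$ ($s = - \frac{4}{5} + \frac{-5 + 4}{5} = - \frac{4}{5} + \frac{1}{5} \left(-1\right) = - \frac{4}{5} - \frac{1}{5} = -1$)
$u{\left(c \right)} = 81$ ($u{\left(c \right)} = 6 - \left(6 - \left(-4 - 5\right)^{2}\right) = 6 - \left(6 - 81\right) = 6 + \left(\left(81 - 1\right) - 5\right) = 6 + \left(80 - 5\right) = 6 + 75 = 81$)
$u^{2}{\left(k \right)} = 81^{2} = 6561$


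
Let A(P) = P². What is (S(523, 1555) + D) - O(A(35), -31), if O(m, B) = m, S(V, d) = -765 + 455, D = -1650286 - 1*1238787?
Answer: -2890608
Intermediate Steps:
D = -2889073 (D = -1650286 - 1238787 = -2889073)
S(V, d) = -310
(S(523, 1555) + D) - O(A(35), -31) = (-310 - 2889073) - 1*35² = -2889383 - 1*1225 = -2889383 - 1225 = -2890608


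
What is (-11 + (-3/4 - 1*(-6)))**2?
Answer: 529/16 ≈ 33.063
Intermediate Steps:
(-11 + (-3/4 - 1*(-6)))**2 = (-11 + (-3*1/4 + 6))**2 = (-11 + (-3/4 + 6))**2 = (-11 + 21/4)**2 = (-23/4)**2 = 529/16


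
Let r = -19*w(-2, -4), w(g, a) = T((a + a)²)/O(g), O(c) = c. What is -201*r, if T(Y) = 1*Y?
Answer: -122208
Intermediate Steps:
T(Y) = Y
w(g, a) = 4*a²/g (w(g, a) = (a + a)²/g = (2*a)²/g = (4*a²)/g = 4*a²/g)
r = 608 (r = -76*(-4)²/(-2) = -76*16*(-1)/2 = -19*(-32) = 608)
-201*r = -201*608 = -122208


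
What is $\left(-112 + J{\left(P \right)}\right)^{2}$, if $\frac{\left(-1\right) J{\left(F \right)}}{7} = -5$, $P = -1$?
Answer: $5929$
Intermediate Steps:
$J{\left(F \right)} = 35$ ($J{\left(F \right)} = \left(-7\right) \left(-5\right) = 35$)
$\left(-112 + J{\left(P \right)}\right)^{2} = \left(-112 + 35\right)^{2} = \left(-77\right)^{2} = 5929$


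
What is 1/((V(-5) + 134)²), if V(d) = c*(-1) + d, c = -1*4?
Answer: 1/17689 ≈ 5.6532e-5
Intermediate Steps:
c = -4
V(d) = 4 + d (V(d) = -4*(-1) + d = 4 + d)
1/((V(-5) + 134)²) = 1/(((4 - 5) + 134)²) = 1/((-1 + 134)²) = 1/(133²) = 1/17689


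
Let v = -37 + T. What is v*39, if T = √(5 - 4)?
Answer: -1404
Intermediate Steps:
T = 1 (T = √1 = 1)
v = -36 (v = -37 + 1 = -36)
v*39 = -36*39 = -1404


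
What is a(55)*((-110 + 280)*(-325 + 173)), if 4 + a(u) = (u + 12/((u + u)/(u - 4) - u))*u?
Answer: -3809255280/49 ≈ -7.7740e+7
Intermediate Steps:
a(u) = -4 + u*(u + 12/(-u + 2*u/(-4 + u))) (a(u) = -4 + (u + 12/((u + u)/(u - 4) - u))*u = -4 + (u + 12/((2*u)/(-4 + u) - u))*u = -4 + (u + 12/(2*u/(-4 + u) - u))*u = -4 + (u + 12/(-u + 2*u/(-4 + u)))*u = -4 + u*(u + 12/(-u + 2*u/(-4 + u))))
a(55)*((-110 + 280)*(-325 + 173)) = ((72 + 55**3 - 16*55 - 6*55**2)/(-6 + 55))*((-110 + 280)*(-325 + 173)) = ((72 + 166375 - 880 - 6*3025)/49)*(170*(-152)) = ((72 + 166375 - 880 - 18150)/49)*(-25840) = ((1/49)*147417)*(-25840) = (147417/49)*(-25840) = -3809255280/49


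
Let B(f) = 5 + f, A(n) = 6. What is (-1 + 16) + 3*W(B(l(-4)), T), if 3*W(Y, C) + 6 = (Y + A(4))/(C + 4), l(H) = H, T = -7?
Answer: 20/3 ≈ 6.6667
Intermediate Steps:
W(Y, C) = -2 + (6 + Y)/(3*(4 + C)) (W(Y, C) = -2 + ((Y + 6)/(C + 4))/3 = -2 + ((6 + Y)/(4 + C))/3 = -2 + (6 + Y)/(3*(4 + C)))
(-1 + 16) + 3*W(B(l(-4)), T) = (-1 + 16) + 3*((-18 + (5 - 4) - 6*(-7))/(3*(4 - 7))) = 15 + 3*((⅓)*(-18 + 1 + 42)/(-3)) = 15 + 3*((⅓)*(-⅓)*25) = 15 + 3*(-25/9) = 15 - 25/3 = 20/3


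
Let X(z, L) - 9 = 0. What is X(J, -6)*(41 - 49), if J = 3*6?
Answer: -72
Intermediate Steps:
J = 18
X(z, L) = 9 (X(z, L) = 9 + 0 = 9)
X(J, -6)*(41 - 49) = 9*(41 - 49) = 9*(-8) = -72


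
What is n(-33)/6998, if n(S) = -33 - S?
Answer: 0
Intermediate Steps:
n(-33)/6998 = (-33 - 1*(-33))/6998 = (-33 + 33)*(1/6998) = 0*(1/6998) = 0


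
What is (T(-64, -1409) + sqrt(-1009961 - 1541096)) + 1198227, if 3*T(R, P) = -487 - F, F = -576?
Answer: 3594770/3 + I*sqrt(2551057) ≈ 1.1983e+6 + 1597.2*I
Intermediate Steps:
T(R, P) = 89/3 (T(R, P) = (-487 - 1*(-576))/3 = (-487 + 576)/3 = (1/3)*89 = 89/3)
(T(-64, -1409) + sqrt(-1009961 - 1541096)) + 1198227 = (89/3 + sqrt(-1009961 - 1541096)) + 1198227 = (89/3 + sqrt(-2551057)) + 1198227 = (89/3 + I*sqrt(2551057)) + 1198227 = 3594770/3 + I*sqrt(2551057)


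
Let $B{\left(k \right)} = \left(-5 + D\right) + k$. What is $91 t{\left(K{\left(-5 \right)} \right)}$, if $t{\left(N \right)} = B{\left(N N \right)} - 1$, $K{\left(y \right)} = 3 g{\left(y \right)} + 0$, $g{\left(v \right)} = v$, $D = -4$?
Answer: $19565$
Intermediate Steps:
$K{\left(y \right)} = 3 y$ ($K{\left(y \right)} = 3 y + 0 = 3 y$)
$B{\left(k \right)} = -9 + k$ ($B{\left(k \right)} = \left(-5 - 4\right) + k = -9 + k$)
$t{\left(N \right)} = -10 + N^{2}$ ($t{\left(N \right)} = \left(-9 + N N\right) - 1 = \left(-9 + N^{2}\right) - 1 = -10 + N^{2}$)
$91 t{\left(K{\left(-5 \right)} \right)} = 91 \left(-10 + \left(3 \left(-5\right)\right)^{2}\right) = 91 \left(-10 + \left(-15\right)^{2}\right) = 91 \left(-10 + 225\right) = 91 \cdot 215 = 19565$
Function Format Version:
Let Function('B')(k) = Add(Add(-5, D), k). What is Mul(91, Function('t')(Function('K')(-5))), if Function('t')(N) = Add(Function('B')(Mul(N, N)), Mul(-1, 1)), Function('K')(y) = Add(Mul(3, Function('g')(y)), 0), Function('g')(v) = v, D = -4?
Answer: 19565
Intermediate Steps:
Function('K')(y) = Mul(3, y) (Function('K')(y) = Add(Mul(3, y), 0) = Mul(3, y))
Function('B')(k) = Add(-9, k) (Function('B')(k) = Add(Add(-5, -4), k) = Add(-9, k))
Function('t')(N) = Add(-10, Pow(N, 2)) (Function('t')(N) = Add(Add(-9, Mul(N, N)), Mul(-1, 1)) = Add(Add(-9, Pow(N, 2)), -1) = Add(-10, Pow(N, 2)))
Mul(91, Function('t')(Function('K')(-5))) = Mul(91, Add(-10, Pow(Mul(3, -5), 2))) = Mul(91, Add(-10, Pow(-15, 2))) = Mul(91, Add(-10, 225)) = Mul(91, 215) = 19565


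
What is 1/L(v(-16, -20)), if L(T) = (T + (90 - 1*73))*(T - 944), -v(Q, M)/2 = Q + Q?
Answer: -1/71280 ≈ -1.4029e-5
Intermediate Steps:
v(Q, M) = -4*Q (v(Q, M) = -2*(Q + Q) = -4*Q)
L(T) = (-944 + T)*(17 + T) (L(T) = (T + (90 - 73))*(-944 + T) = (T + 17)*(-944 + T) = (17 + T)*(-944 + T) = (-944 + T)*(17 + T))
1/L(v(-16, -20)) = 1/(-16048 + (-4*(-16))**2 - (-3708)*(-16)) = 1/(-16048 + 64**2 - 927*64) = 1/(-16048 + 4096 - 59328) = 1/(-71280) = -1/71280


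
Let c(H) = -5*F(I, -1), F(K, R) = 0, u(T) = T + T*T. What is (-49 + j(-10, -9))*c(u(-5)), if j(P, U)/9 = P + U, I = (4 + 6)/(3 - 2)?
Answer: 0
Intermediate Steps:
u(T) = T + T**2
I = 10 (I = 10/1 = 10*1 = 10)
c(H) = 0 (c(H) = -5*0 = 0)
j(P, U) = 9*P + 9*U (j(P, U) = 9*(P + U) = 9*P + 9*U)
(-49 + j(-10, -9))*c(u(-5)) = (-49 + (9*(-10) + 9*(-9)))*0 = (-49 + (-90 - 81))*0 = (-49 - 171)*0 = -220*0 = 0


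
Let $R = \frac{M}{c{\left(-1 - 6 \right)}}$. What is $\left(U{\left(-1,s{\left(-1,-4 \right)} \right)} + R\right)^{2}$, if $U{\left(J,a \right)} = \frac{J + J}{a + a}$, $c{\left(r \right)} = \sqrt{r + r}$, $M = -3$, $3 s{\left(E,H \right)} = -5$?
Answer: $- \frac{99}{350} + \frac{9 i \sqrt{14}}{35} \approx -0.28286 + 0.96214 i$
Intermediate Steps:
$s{\left(E,H \right)} = - \frac{5}{3}$ ($s{\left(E,H \right)} = \frac{1}{3} \left(-5\right) = - \frac{5}{3}$)
$c{\left(r \right)} = \sqrt{2} \sqrt{r}$ ($c{\left(r \right)} = \sqrt{2 r} = \sqrt{2} \sqrt{r}$)
$U{\left(J,a \right)} = \frac{J}{a}$ ($U{\left(J,a \right)} = \frac{2 J}{2 a} = 2 J \frac{1}{2 a} = \frac{J}{a}$)
$R = \frac{3 i \sqrt{14}}{14}$ ($R = - \frac{3}{\sqrt{2} \sqrt{-1 - 6}} = - \frac{3}{\sqrt{2} \sqrt{-7}} = - \frac{3}{\sqrt{2} i \sqrt{7}} = - \frac{3}{i \sqrt{14}} = - 3 \left(- \frac{i \sqrt{14}}{14}\right) = \frac{3 i \sqrt{14}}{14} \approx 0.80178 i$)
$\left(U{\left(-1,s{\left(-1,-4 \right)} \right)} + R\right)^{2} = \left(- \frac{1}{- \frac{5}{3}} + \frac{3 i \sqrt{14}}{14}\right)^{2} = \left(\left(-1\right) \left(- \frac{3}{5}\right) + \frac{3 i \sqrt{14}}{14}\right)^{2} = \left(\frac{3}{5} + \frac{3 i \sqrt{14}}{14}\right)^{2}$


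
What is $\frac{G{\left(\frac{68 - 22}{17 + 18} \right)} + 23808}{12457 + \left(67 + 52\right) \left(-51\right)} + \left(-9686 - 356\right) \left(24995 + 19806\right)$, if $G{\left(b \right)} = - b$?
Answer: $- \frac{50293386242563}{111790} \approx -4.4989 \cdot 10^{8}$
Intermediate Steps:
$\frac{G{\left(\frac{68 - 22}{17 + 18} \right)} + 23808}{12457 + \left(67 + 52\right) \left(-51\right)} + \left(-9686 - 356\right) \left(24995 + 19806\right) = \frac{- \frac{68 - 22}{17 + 18} + 23808}{12457 + \left(67 + 52\right) \left(-51\right)} + \left(-9686 - 356\right) \left(24995 + 19806\right) = \frac{- \frac{46}{35} + 23808}{12457 + 119 \left(-51\right)} - 449891642 = \frac{- \frac{46}{35} + 23808}{12457 - 6069} - 449891642 = \frac{\left(-1\right) \frac{46}{35} + 23808}{6388} - 449891642 = \left(- \frac{46}{35} + 23808\right) \frac{1}{6388} - 449891642 = \frac{833234}{35} \cdot \frac{1}{6388} - 449891642 = \frac{416617}{111790} - 449891642 = - \frac{50293386242563}{111790}$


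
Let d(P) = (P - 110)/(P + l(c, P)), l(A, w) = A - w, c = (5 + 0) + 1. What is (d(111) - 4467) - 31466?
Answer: -215597/6 ≈ -35933.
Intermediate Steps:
c = 6 (c = 5 + 1 = 6)
d(P) = -55/3 + P/6 (d(P) = (P - 110)/(P + (6 - P)) = (-110 + P)/6 = (-110 + P)*(⅙) = -55/3 + P/6)
(d(111) - 4467) - 31466 = ((-55/3 + (⅙)*111) - 4467) - 31466 = ((-55/3 + 37/2) - 4467) - 31466 = (⅙ - 4467) - 31466 = -26801/6 - 31466 = -215597/6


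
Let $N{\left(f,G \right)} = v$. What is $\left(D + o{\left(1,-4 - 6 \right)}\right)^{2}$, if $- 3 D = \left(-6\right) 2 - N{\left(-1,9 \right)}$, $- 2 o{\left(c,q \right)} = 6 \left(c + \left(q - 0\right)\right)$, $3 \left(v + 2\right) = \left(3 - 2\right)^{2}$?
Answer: $\frac{75076}{81} \approx 926.86$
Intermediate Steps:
$v = - \frac{5}{3}$ ($v = -2 + \frac{\left(3 - 2\right)^{2}}{3} = -2 + \frac{1^{2}}{3} = -2 + \frac{1}{3} \cdot 1 = -2 + \frac{1}{3} = - \frac{5}{3} \approx -1.6667$)
$o{\left(c,q \right)} = - 3 c - 3 q$ ($o{\left(c,q \right)} = - \frac{6 \left(c + \left(q - 0\right)\right)}{2} = - \frac{6 \left(c + \left(q + 0\right)\right)}{2} = - \frac{6 \left(c + q\right)}{2} = - \frac{6 c + 6 q}{2} = - 3 c - 3 q$)
$N{\left(f,G \right)} = - \frac{5}{3}$
$D = \frac{31}{9}$ ($D = - \frac{\left(-6\right) 2 - - \frac{5}{3}}{3} = - \frac{-12 + \frac{5}{3}}{3} = \left(- \frac{1}{3}\right) \left(- \frac{31}{3}\right) = \frac{31}{9} \approx 3.4444$)
$\left(D + o{\left(1,-4 - 6 \right)}\right)^{2} = \left(\frac{31}{9} - \left(3 + 3 \left(-4 - 6\right)\right)\right)^{2} = \left(\frac{31}{9} - -27\right)^{2} = \left(\frac{31}{9} + \left(-3 + 30\right)\right)^{2} = \left(\frac{31}{9} + 27\right)^{2} = \left(\frac{274}{9}\right)^{2} = \frac{75076}{81}$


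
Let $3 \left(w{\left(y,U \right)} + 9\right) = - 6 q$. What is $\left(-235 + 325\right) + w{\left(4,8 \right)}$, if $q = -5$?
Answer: $91$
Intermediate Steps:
$w{\left(y,U \right)} = 1$ ($w{\left(y,U \right)} = -9 + \frac{\left(-6\right) \left(-5\right)}{3} = -9 + \frac{1}{3} \cdot 30 = -9 + 10 = 1$)
$\left(-235 + 325\right) + w{\left(4,8 \right)} = \left(-235 + 325\right) + 1 = 90 + 1 = 91$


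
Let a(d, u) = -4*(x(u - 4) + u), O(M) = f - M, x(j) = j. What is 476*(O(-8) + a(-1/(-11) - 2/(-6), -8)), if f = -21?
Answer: 31892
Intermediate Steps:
O(M) = -21 - M
a(d, u) = 16 - 8*u (a(d, u) = -4*((u - 4) + u) = -4*((-4 + u) + u) = -4*(-4 + 2*u) = 16 - 8*u)
476*(O(-8) + a(-1/(-11) - 2/(-6), -8)) = 476*((-21 - 1*(-8)) + (16 - 8*(-8))) = 476*((-21 + 8) + (16 + 64)) = 476*(-13 + 80) = 476*67 = 31892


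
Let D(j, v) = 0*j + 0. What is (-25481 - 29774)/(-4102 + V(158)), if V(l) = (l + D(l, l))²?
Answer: -55255/20862 ≈ -2.6486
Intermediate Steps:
D(j, v) = 0 (D(j, v) = 0 + 0 = 0)
V(l) = l² (V(l) = (l + 0)² = l²)
(-25481 - 29774)/(-4102 + V(158)) = (-25481 - 29774)/(-4102 + 158²) = -55255/(-4102 + 24964) = -55255/20862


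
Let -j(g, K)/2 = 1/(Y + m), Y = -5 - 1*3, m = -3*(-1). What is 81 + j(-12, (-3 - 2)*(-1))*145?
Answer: 139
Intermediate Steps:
m = 3
Y = -8 (Y = -5 - 3 = -8)
j(g, K) = ⅖ (j(g, K) = -2/(-8 + 3) = -2/(-5) = -2*(-⅕) = ⅖)
81 + j(-12, (-3 - 2)*(-1))*145 = 81 + (⅖)*145 = 81 + 58 = 139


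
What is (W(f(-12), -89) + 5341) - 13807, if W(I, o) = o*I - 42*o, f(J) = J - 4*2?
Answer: -2948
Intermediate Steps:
f(J) = -8 + J (f(J) = J - 8 = -8 + J)
W(I, o) = -42*o + I*o (W(I, o) = I*o - 42*o = -42*o + I*o)
(W(f(-12), -89) + 5341) - 13807 = (-89*(-42 + (-8 - 12)) + 5341) - 13807 = (-89*(-42 - 20) + 5341) - 13807 = (-89*(-62) + 5341) - 13807 = (5518 + 5341) - 13807 = 10859 - 13807 = -2948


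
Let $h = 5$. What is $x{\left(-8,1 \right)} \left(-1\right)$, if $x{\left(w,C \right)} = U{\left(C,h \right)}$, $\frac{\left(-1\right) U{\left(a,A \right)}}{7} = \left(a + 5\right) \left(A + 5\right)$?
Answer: $420$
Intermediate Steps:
$U{\left(a,A \right)} = - 7 \left(5 + A\right) \left(5 + a\right)$ ($U{\left(a,A \right)} = - 7 \left(a + 5\right) \left(A + 5\right) = - 7 \left(5 + a\right) \left(5 + A\right) = - 7 \left(5 + A\right) \left(5 + a\right)$)
$x{\left(w,C \right)} = -350 - 70 C$ ($x{\left(w,C \right)} = -175 - 175 - 35 C - 35 C = -350 - 70 C$)
$x{\left(-8,1 \right)} \left(-1\right) = \left(-350 - 70\right) \left(-1\right) = \left(-420\right) \left(-1\right) = 420$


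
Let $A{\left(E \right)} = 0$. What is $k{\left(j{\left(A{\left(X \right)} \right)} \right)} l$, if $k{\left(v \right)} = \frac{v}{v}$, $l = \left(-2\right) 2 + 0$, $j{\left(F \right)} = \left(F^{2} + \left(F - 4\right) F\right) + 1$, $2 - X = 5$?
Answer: $-4$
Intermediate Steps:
$X = -3$ ($X = 2 - 5 = -3$)
$j{\left(F \right)} = 1 + F^{2} + F \left(-4 + F\right)$ ($j{\left(F \right)} = \left(F^{2} + \left(-4 + F\right) F\right) + 1 = \left(F^{2} + F \left(-4 + F\right)\right) + 1 = 1 + F^{2} + F \left(-4 + F\right)$)
$l = -4$ ($l = -4 + 0 = -4$)
$k{\left(v \right)} = 1$
$k{\left(j{\left(A{\left(X \right)} \right)} \right)} l = 1 \left(-4\right) = -4$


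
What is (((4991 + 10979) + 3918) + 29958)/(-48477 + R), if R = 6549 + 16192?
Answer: -24923/12868 ≈ -1.9368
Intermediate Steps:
R = 22741
(((4991 + 10979) + 3918) + 29958)/(-48477 + R) = (((4991 + 10979) + 3918) + 29958)/(-48477 + 22741) = ((15970 + 3918) + 29958)/(-25736) = (19888 + 29958)*(-1/25736) = 49846*(-1/25736) = -24923/12868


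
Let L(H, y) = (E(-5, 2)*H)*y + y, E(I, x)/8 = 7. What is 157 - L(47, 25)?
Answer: -65668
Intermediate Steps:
E(I, x) = 56 (E(I, x) = 8*7 = 56)
L(H, y) = y + 56*H*y (L(H, y) = (56*H)*y + y = 56*H*y + y = y + 56*H*y)
157 - L(47, 25) = 157 - 25*(1 + 56*47) = 157 - 25*(1 + 2632) = 157 - 25*2633 = 157 - 1*65825 = 157 - 65825 = -65668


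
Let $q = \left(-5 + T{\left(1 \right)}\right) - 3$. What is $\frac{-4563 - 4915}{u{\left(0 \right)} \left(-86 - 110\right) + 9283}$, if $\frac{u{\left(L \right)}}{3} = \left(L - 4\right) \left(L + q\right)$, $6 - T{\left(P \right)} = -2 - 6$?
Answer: $- \frac{9478}{23395} \approx -0.40513$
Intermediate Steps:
$T{\left(P \right)} = 14$ ($T{\left(P \right)} = 6 - \left(-2 - 6\right) = 6 - -8 = 6 + 8 = 14$)
$q = 6$ ($q = \left(-5 + 14\right) - 3 = 9 - 3 = 6$)
$u{\left(L \right)} = 3 \left(-4 + L\right) \left(6 + L\right)$ ($u{\left(L \right)} = 3 \left(L - 4\right) \left(L + 6\right) = 3 \left(-4 + L\right) \left(6 + L\right)$)
$\frac{-4563 - 4915}{u{\left(0 \right)} \left(-86 - 110\right) + 9283} = \frac{-4563 - 4915}{\left(-72 + 3 \cdot 0^{2} + 6 \cdot 0\right) \left(-86 - 110\right) + 9283} = - \frac{9478}{\left(-72 + 3 \cdot 0 + 0\right) \left(-196\right) + 9283} = - \frac{9478}{\left(-72 + 0 + 0\right) \left(-196\right) + 9283} = - \frac{9478}{\left(-72\right) \left(-196\right) + 9283} = - \frac{9478}{14112 + 9283} = - \frac{9478}{23395}$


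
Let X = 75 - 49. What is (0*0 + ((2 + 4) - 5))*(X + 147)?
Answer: 173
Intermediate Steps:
X = 26
(0*0 + ((2 + 4) - 5))*(X + 147) = (0*0 + ((2 + 4) - 5))*(26 + 147) = (0 + (6 - 5))*173 = (0 + 1)*173 = 1*173 = 173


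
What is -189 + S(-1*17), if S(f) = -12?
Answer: -201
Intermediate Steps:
-189 + S(-1*17) = -189 - 12 = -201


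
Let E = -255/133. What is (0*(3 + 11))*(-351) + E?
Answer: -255/133 ≈ -1.9173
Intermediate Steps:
E = -255/133 (E = -255*1/133 = -255/133 ≈ -1.9173)
(0*(3 + 11))*(-351) + E = (0*(3 + 11))*(-351) - 255/133 = (0*14)*(-351) - 255/133 = 0*(-351) - 255/133 = 0 - 255/133 = -255/133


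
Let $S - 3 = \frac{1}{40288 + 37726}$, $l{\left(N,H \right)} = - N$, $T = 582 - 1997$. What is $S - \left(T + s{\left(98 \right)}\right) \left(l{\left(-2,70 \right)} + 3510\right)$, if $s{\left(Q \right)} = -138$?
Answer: $\frac{425499199947}{78014} \approx 5.4541 \cdot 10^{6}$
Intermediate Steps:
$T = -1415$
$S = \frac{234043}{78014}$ ($S = 3 + \frac{1}{40288 + 37726} = 3 + \frac{1}{78014} = \frac{234043}{78014} \approx 3.0$)
$S - \left(T + s{\left(98 \right)}\right) \left(l{\left(-2,70 \right)} + 3510\right) = \frac{234043}{78014} - \left(-1415 - 138\right) \left(\left(-1\right) \left(-2\right) + 3510\right) = \frac{234043}{78014} - - 1553 \left(2 + 3510\right) = \frac{234043}{78014} - \left(-1553\right) 3512 = \frac{234043}{78014} - -5454136 = \frac{234043}{78014} + 5454136 = \frac{425499199947}{78014}$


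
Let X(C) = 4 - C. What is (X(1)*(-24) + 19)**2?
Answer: 2809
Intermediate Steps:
(X(1)*(-24) + 19)**2 = ((4 - 1*1)*(-24) + 19)**2 = ((4 - 1)*(-24) + 19)**2 = (3*(-24) + 19)**2 = (-72 + 19)**2 = (-53)**2 = 2809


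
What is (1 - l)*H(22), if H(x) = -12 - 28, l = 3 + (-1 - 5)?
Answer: -160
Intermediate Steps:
l = -3 (l = 3 - 6 = -3)
H(x) = -40
(1 - l)*H(22) = (1 - 1*(-3))*(-40) = (1 + 3)*(-40) = 4*(-40) = -160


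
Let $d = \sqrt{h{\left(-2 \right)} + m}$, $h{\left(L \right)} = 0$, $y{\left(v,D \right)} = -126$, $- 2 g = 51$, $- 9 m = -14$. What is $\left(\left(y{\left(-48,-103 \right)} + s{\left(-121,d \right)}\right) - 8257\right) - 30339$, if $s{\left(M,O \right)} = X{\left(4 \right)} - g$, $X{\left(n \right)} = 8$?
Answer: $- \frac{77377}{2} \approx -38689.0$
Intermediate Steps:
$m = \frac{14}{9}$ ($m = \left(- \frac{1}{9}\right) \left(-14\right) = \frac{14}{9} \approx 1.5556$)
$g = - \frac{51}{2}$ ($g = \left(- \frac{1}{2}\right) 51 = - \frac{51}{2} \approx -25.5$)
$d = \frac{\sqrt{14}}{3}$ ($d = \sqrt{0 + \frac{14}{9}} = \sqrt{\frac{14}{9}} = \frac{\sqrt{14}}{3} \approx 1.2472$)
$s{\left(M,O \right)} = \frac{67}{2}$ ($s{\left(M,O \right)} = 8 - - \frac{51}{2} = 8 + \frac{51}{2} = \frac{67}{2}$)
$\left(\left(y{\left(-48,-103 \right)} + s{\left(-121,d \right)}\right) - 8257\right) - 30339 = \left(\left(-126 + \frac{67}{2}\right) - 8257\right) - 30339 = \left(- \frac{185}{2} - 8257\right) - 30339 = - \frac{16699}{2} - 30339 = - \frac{77377}{2}$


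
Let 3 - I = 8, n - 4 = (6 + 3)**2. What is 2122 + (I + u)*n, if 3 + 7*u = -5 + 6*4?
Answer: 13239/7 ≈ 1891.3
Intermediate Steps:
n = 85 (n = 4 + (6 + 3)**2 = 4 + 9**2 = 4 + 81 = 85)
I = -5 (I = 3 - 1*8 = 3 - 8 = -5)
u = 16/7 (u = -3/7 + (-5 + 6*4)/7 = -3/7 + (-5 + 24)/7 = -3/7 + (1/7)*19 = -3/7 + 19/7 = 16/7 ≈ 2.2857)
2122 + (I + u)*n = 2122 + (-5 + 16/7)*85 = 2122 - 19/7*85 = 2122 - 1615/7 = 13239/7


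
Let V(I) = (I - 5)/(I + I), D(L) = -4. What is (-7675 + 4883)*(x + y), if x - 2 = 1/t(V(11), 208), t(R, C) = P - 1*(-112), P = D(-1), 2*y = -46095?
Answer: 1737261274/27 ≈ 6.4343e+7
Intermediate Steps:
V(I) = (-5 + I)/(2*I) (V(I) = (-5 + I)/((2*I)) = (-5 + I)*(1/(2*I)) = (-5 + I)/(2*I))
y = -46095/2 (y = (½)*(-46095) = -46095/2 ≈ -23048.)
P = -4
t(R, C) = 108 (t(R, C) = -4 - 1*(-112) = -4 + 112 = 108)
x = 217/108 (x = 2 + 1/108 = 217/108 ≈ 2.0093)
(-7675 + 4883)*(x + y) = (-7675 + 4883)*(217/108 - 46095/2) = -2792*(-2488913/108) = 1737261274/27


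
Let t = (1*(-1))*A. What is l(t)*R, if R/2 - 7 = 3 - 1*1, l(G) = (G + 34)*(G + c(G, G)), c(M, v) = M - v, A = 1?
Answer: -594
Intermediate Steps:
t = -1 (t = (1*(-1))*1 = -1*1 = -1)
l(G) = G*(34 + G) (l(G) = (G + 34)*(G + (G - G)) = (34 + G)*(G + 0) = (34 + G)*G = G*(34 + G))
R = 18 (R = 14 + 2*(3 - 1*1) = 14 + 2*(3 - 1) = 14 + 2*2 = 14 + 4 = 18)
l(t)*R = -(34 - 1)*18 = -1*33*18 = -33*18 = -594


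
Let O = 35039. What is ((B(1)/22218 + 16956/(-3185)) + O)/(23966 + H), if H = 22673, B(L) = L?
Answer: 354162090521/471482512410 ≈ 0.75117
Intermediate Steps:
((B(1)/22218 + 16956/(-3185)) + O)/(23966 + H) = ((1/22218 + 16956/(-3185)) + 35039)/(23966 + 22673) = ((1*(1/22218) + 16956*(-1/3185)) + 35039)/46639 = ((1/22218 - 16956/3185) + 35039)*(1/46639) = (-53817889/10109190 + 35039)*(1/46639) = (354162090521/10109190)*(1/46639) = 354162090521/471482512410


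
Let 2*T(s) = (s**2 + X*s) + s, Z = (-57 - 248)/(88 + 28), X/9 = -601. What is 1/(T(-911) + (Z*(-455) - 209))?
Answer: 116/333997853 ≈ 3.4731e-7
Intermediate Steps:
X = -5409 (X = 9*(-601) = -5409)
Z = -305/116 ≈ -2.6293
T(s) = s**2/2 - 2704*s (T(s) = ((s**2 - 5409*s) + s)/2 = (s**2 - 5408*s)/2 = s**2/2 - 2704*s)
1/(T(-911) + (Z*(-455) - 209)) = 1/((1/2)*(-911)*(-5408 - 911) + (-305/116*(-455) - 209)) = 1/((1/2)*(-911)*(-6319) + (138775/116 - 209)) = 1/(5756609/2 + 114531/116) = 1/(333997853/116) = 116/333997853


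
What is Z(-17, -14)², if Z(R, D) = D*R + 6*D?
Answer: 23716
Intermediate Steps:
Z(R, D) = 6*D + D*R
Z(-17, -14)² = (-14*(6 - 17))² = (-14*(-11))² = 154² = 23716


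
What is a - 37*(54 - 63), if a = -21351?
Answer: -21018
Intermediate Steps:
a - 37*(54 - 63) = -21351 - 37*(54 - 63) = -21351 - 37*(-9) = -21351 - 1*(-333) = -21351 + 333 = -21018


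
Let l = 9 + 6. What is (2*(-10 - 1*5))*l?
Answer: -450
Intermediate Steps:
l = 15
(2*(-10 - 1*5))*l = (2*(-10 - 1*5))*15 = (2*(-10 - 5))*15 = (2*(-15))*15 = -30*15 = -450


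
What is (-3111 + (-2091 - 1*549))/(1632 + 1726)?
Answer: -5751/3358 ≈ -1.7126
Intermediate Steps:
(-3111 + (-2091 - 1*549))/(1632 + 1726) = (-3111 + (-2091 - 549))/3358 = (-3111 - 2640)*(1/3358) = -5751*1/3358 = -5751/3358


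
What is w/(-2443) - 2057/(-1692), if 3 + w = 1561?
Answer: 2389115/4133556 ≈ 0.57798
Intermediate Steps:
w = 1558 (w = -3 + 1561 = 1558)
w/(-2443) - 2057/(-1692) = 1558/(-2443) - 2057/(-1692) = 1558*(-1/2443) - 2057*(-1/1692) = -1558/2443 + 2057/1692 = 2389115/4133556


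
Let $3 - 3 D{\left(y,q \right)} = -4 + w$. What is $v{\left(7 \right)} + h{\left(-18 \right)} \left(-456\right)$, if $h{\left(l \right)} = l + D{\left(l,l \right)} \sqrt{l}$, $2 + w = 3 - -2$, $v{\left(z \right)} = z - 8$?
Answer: $8207 - 1824 i \sqrt{2} \approx 8207.0 - 2579.5 i$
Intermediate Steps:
$v{\left(z \right)} = -8 + z$ ($v{\left(z \right)} = z - 8 = -8 + z$)
$w = 3$ ($w = -2 + \left(3 - -2\right) = -2 + \left(3 + 2\right) = -2 + 5 = 3$)
$D{\left(y,q \right)} = \frac{4}{3}$ ($D{\left(y,q \right)} = 1 - \frac{-4 + 3}{3} = 1 - - \frac{1}{3} = 1 + \frac{1}{3} = \frac{4}{3}$)
$h{\left(l \right)} = l + \frac{4 \sqrt{l}}{3}$
$v{\left(7 \right)} + h{\left(-18 \right)} \left(-456\right) = \left(-8 + 7\right) + \left(-18 + \frac{4 \sqrt{-18}}{3}\right) \left(-456\right) = -1 + \left(-18 + \frac{4 \cdot 3 i \sqrt{2}}{3}\right) \left(-456\right) = -1 + \left(-18 + 4 i \sqrt{2}\right) \left(-456\right) = -1 + \left(8208 - 1824 i \sqrt{2}\right) = 8207 - 1824 i \sqrt{2}$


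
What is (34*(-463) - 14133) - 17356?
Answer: -47231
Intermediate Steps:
(34*(-463) - 14133) - 17356 = (-15742 - 14133) - 17356 = -29875 - 17356 = -47231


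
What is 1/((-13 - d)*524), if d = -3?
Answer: -1/5240 ≈ -0.00019084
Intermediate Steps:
1/((-13 - d)*524) = 1/((-13 - 1*(-3))*524) = 1/((-13 + 3)*524) = 1/(-10*524) = 1/(-5240) = -1/5240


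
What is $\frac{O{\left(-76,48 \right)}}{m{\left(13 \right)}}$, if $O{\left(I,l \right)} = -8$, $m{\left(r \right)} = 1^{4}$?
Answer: $-8$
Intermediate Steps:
$m{\left(r \right)} = 1$
$\frac{O{\left(-76,48 \right)}}{m{\left(13 \right)}} = - \frac{8}{1} = \left(-8\right) 1 = -8$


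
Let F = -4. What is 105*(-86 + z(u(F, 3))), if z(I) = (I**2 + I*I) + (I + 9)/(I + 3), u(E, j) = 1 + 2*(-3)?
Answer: -3990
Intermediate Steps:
u(E, j) = -5 (u(E, j) = 1 - 6 = -5)
z(I) = 2*I**2 + (9 + I)/(3 + I) (z(I) = (I**2 + I**2) + (9 + I)/(3 + I) = 2*I**2 + (9 + I)/(3 + I))
105*(-86 + z(u(F, 3))) = 105*(-86 + (9 - 5 + 2*(-5)**3 + 6*(-5)**2)/(3 - 5)) = 105*(-86 + (9 - 5 + 2*(-125) + 6*25)/(-2)) = 105*(-86 - (9 - 5 - 250 + 150)/2) = 105*(-86 - 1/2*(-96)) = 105*(-86 + 48) = 105*(-38) = -3990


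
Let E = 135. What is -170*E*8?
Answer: -183600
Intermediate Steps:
-170*E*8 = -170*135*8 = -22950*8 = -183600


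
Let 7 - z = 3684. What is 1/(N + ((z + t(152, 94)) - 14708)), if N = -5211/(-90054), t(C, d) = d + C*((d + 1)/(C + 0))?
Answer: -10006/182068597 ≈ -5.4957e-5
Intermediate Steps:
z = -3677 (z = 7 - 1*3684 = 7 - 3684 = -3677)
t(C, d) = 1 + 2*d (t(C, d) = d + C*((1 + d)/C) = d + (1 + d) = 1 + 2*d)
N = 579/10006 (N = -5211*(-1/90054) = 579/10006 ≈ 0.057865)
1/(N + ((z + t(152, 94)) - 14708)) = 1/(579/10006 + ((-3677 + (1 + 2*94)) - 14708)) = 1/(579/10006 + ((-3677 + (1 + 188)) - 14708)) = 1/(579/10006 + ((-3677 + 189) - 14708)) = 1/(579/10006 + (-3488 - 14708)) = 1/(579/10006 - 18196) = 1/(-182068597/10006) = -10006/182068597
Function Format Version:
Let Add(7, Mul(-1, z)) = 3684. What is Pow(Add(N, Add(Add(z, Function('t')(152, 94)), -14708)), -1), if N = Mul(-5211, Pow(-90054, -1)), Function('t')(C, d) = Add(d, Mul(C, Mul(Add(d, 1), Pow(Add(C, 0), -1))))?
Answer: Rational(-10006, 182068597) ≈ -5.4957e-5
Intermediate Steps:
z = -3677 (z = Add(7, Mul(-1, 3684)) = Add(7, -3684) = -3677)
Function('t')(C, d) = Add(1, Mul(2, d)) (Function('t')(C, d) = Add(d, Mul(C, Mul(Add(1, d), Pow(C, -1)))) = Add(d, Mul(C, Mul(Pow(C, -1), Add(1, d)))) = Add(d, Add(1, d)) = Add(1, Mul(2, d)))
N = Rational(579, 10006) (N = Mul(-5211, Rational(-1, 90054)) = Rational(579, 10006) ≈ 0.057865)
Pow(Add(N, Add(Add(z, Function('t')(152, 94)), -14708)), -1) = Pow(Add(Rational(579, 10006), Add(Add(-3677, Add(1, Mul(2, 94))), -14708)), -1) = Pow(Add(Rational(579, 10006), Add(Add(-3677, Add(1, 188)), -14708)), -1) = Pow(Add(Rational(579, 10006), Add(Add(-3677, 189), -14708)), -1) = Pow(Add(Rational(579, 10006), Add(-3488, -14708)), -1) = Pow(Add(Rational(579, 10006), -18196), -1) = Pow(Rational(-182068597, 10006), -1) = Rational(-10006, 182068597)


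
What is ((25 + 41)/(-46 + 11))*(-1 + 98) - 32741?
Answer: -1152337/35 ≈ -32924.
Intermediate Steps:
((25 + 41)/(-46 + 11))*(-1 + 98) - 32741 = (66/(-35))*97 - 32741 = (66*(-1/35))*97 - 32741 = -66/35*97 - 32741 = -6402/35 - 32741 = -1152337/35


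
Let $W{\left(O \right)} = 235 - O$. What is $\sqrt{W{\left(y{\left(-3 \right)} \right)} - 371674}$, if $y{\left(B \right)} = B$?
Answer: $2 i \sqrt{92859} \approx 609.46 i$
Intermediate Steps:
$\sqrt{W{\left(y{\left(-3 \right)} \right)} - 371674} = \sqrt{\left(235 - -3\right) - 371674} = \sqrt{\left(235 + 3\right) - 371674} = \sqrt{238 - 371674} = \sqrt{-371436} = 2 i \sqrt{92859}$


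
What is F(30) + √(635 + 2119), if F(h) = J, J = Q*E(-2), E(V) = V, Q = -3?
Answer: 6 + 9*√34 ≈ 58.479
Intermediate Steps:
J = 6 (J = -3*(-2) = 6)
F(h) = 6
F(30) + √(635 + 2119) = 6 + √(635 + 2119) = 6 + √2754 = 6 + 9*√34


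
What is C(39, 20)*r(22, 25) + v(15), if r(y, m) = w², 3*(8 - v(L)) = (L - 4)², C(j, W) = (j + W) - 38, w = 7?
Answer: 2990/3 ≈ 996.67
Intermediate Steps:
C(j, W) = -38 + W + j (C(j, W) = (W + j) - 38 = -38 + W + j)
v(L) = 8 - (-4 + L)²/3 (v(L) = 8 - (L - 4)²/3 = 8 - (-4 + L)²/3)
r(y, m) = 49 (r(y, m) = 7² = 49)
C(39, 20)*r(22, 25) + v(15) = (-38 + 20 + 39)*49 + (8 - (-4 + 15)²/3) = 21*49 + (8 - ⅓*11²) = 1029 + (8 - ⅓*121) = 1029 + (8 - 121/3) = 1029 - 97/3 = 2990/3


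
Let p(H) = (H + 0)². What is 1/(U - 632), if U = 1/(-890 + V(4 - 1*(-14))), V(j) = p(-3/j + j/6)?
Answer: -31751/20066668 ≈ -0.0015823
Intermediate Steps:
p(H) = H²
V(j) = (-3/j + j/6)²
U = -36/31751 (U = 1/(-890 + (-18 + (4 - 1*(-14))²)²/(36*(4 - 1*(-14))²)) = 1/(-890 + (-18 + (4 + 14)²)²/(36*(4 + 14)²)) = 1/(-890 + (1/36)*(-18 + 18²)²/18²) = 1/(-890 + (1/36)*(1/324)*(-18 + 324)²) = 1/(-890 + (1/36)*(1/324)*306²) = 1/(-890 + (1/36)*(1/324)*93636) = 1/(-890 + 289/36) = 1/(-31751/36) = -36/31751 ≈ -0.0011338)
1/(U - 632) = 1/(-36/31751 - 632) = 1/(-20066668/31751) = -31751/20066668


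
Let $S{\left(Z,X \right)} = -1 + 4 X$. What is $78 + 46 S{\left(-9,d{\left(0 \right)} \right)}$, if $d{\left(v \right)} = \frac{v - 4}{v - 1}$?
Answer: $768$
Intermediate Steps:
$d{\left(v \right)} = \frac{-4 + v}{-1 + v}$
$78 + 46 S{\left(-9,d{\left(0 \right)} \right)} = 78 + 46 \left(-1 + 4 \frac{-4 + 0}{-1 + 0}\right) = 78 + 46 \left(-1 + 4 \frac{1}{-1} \left(-4\right)\right) = 78 + 46 \left(-1 + 4 \left(\left(-1\right) \left(-4\right)\right)\right) = 78 + 46 \left(-1 + 4 \cdot 4\right) = 78 + 46 \left(-1 + 16\right) = 78 + 46 \cdot 15 = 78 + 690 = 768$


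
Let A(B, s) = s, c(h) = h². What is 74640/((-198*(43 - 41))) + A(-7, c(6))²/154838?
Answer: -481524796/2554827 ≈ -188.48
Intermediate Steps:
74640/((-198*(43 - 41))) + A(-7, c(6))²/154838 = 74640/((-198*(43 - 41))) + (6²)²/154838 = 74640/((-198*2)) + 36²*(1/154838) = 74640/(-396) + 1296*(1/154838) = 74640*(-1/396) + 648/77419 = -6220/33 + 648/77419 = -481524796/2554827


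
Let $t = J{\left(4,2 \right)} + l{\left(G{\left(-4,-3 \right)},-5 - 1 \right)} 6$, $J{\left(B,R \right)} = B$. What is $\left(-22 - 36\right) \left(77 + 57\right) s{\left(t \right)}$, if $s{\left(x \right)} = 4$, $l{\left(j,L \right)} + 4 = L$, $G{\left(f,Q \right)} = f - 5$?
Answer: $-31088$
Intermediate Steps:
$G{\left(f,Q \right)} = -5 + f$ ($G{\left(f,Q \right)} = f - 5 = -5 + f$)
$l{\left(j,L \right)} = -4 + L$
$t = -56$ ($t = 4 + \left(-4 - 6\right) 6 = 4 - 60 = -56$)
$\left(-22 - 36\right) \left(77 + 57\right) s{\left(t \right)} = \left(-22 - 36\right) \left(77 + 57\right) 4 = \left(-58\right) 134 \cdot 4 = \left(-7772\right) 4 = -31088$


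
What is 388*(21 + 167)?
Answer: 72944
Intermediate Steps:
388*(21 + 167) = 388*188 = 72944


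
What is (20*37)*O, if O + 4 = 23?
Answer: 14060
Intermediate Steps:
O = 19 (O = -4 + 23 = 19)
(20*37)*O = (20*37)*19 = 740*19 = 14060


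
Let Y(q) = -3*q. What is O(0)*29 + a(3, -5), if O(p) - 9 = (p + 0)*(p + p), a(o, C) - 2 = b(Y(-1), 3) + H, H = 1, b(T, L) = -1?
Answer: 263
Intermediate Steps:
a(o, C) = 2 (a(o, C) = 2 + (-1 + 1) = 2 + 0 = 2)
O(p) = 9 + 2*p**2 (O(p) = 9 + (p + 0)*(p + p) = 9 + p*(2*p) = 9 + 2*p**2)
O(0)*29 + a(3, -5) = (9 + 2*0**2)*29 + 2 = (9 + 2*0)*29 + 2 = (9 + 0)*29 + 2 = 9*29 + 2 = 261 + 2 = 263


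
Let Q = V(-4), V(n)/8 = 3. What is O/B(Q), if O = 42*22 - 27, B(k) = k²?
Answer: 299/192 ≈ 1.5573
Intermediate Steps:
V(n) = 24 (V(n) = 8*3 = 24)
Q = 24
O = 897 (O = 924 - 27 = 897)
O/B(Q) = 897/(24²) = 897/576 = 897*(1/576) = 299/192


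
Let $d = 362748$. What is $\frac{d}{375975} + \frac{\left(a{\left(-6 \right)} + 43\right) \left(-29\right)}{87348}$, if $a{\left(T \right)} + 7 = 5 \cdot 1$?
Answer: $\frac{119686889}{125826300} \approx 0.95121$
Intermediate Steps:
$a{\left(T \right)} = -2$ ($a{\left(T \right)} = -7 + 5 \cdot 1 = -7 + 5 = -2$)
$\frac{d}{375975} + \frac{\left(a{\left(-6 \right)} + 43\right) \left(-29\right)}{87348} = \frac{362748}{375975} + \frac{\left(-2 + 43\right) \left(-29\right)}{87348} = 362748 \cdot \frac{1}{375975} + 41 \left(-29\right) \frac{1}{87348} = \frac{120916}{125325} - \frac{41}{3012} = \frac{119686889}{125826300}$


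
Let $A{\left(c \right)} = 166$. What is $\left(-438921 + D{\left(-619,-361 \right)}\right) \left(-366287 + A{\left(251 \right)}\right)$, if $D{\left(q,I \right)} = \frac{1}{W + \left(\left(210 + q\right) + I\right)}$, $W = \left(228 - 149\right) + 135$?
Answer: $\frac{89348197031317}{556} \approx 1.607 \cdot 10^{11}$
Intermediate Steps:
$W = 214$ ($W = 79 + 135 = 214$)
$D{\left(q,I \right)} = \frac{1}{424 + I + q}$ ($D{\left(q,I \right)} = \frac{1}{214 + \left(\left(210 + q\right) + I\right)} = \frac{1}{214 + \left(210 + I + q\right)} = \frac{1}{424 + I + q}$)
$\left(-438921 + D{\left(-619,-361 \right)}\right) \left(-366287 + A{\left(251 \right)}\right) = \left(-438921 + \frac{1}{424 - 361 - 619}\right) \left(-366287 + 166\right) = \left(-438921 + \frac{1}{-556}\right) \left(-366121\right) = \left(-438921 - \frac{1}{556}\right) \left(-366121\right) = \left(- \frac{244040077}{556}\right) \left(-366121\right) = \frac{89348197031317}{556}$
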